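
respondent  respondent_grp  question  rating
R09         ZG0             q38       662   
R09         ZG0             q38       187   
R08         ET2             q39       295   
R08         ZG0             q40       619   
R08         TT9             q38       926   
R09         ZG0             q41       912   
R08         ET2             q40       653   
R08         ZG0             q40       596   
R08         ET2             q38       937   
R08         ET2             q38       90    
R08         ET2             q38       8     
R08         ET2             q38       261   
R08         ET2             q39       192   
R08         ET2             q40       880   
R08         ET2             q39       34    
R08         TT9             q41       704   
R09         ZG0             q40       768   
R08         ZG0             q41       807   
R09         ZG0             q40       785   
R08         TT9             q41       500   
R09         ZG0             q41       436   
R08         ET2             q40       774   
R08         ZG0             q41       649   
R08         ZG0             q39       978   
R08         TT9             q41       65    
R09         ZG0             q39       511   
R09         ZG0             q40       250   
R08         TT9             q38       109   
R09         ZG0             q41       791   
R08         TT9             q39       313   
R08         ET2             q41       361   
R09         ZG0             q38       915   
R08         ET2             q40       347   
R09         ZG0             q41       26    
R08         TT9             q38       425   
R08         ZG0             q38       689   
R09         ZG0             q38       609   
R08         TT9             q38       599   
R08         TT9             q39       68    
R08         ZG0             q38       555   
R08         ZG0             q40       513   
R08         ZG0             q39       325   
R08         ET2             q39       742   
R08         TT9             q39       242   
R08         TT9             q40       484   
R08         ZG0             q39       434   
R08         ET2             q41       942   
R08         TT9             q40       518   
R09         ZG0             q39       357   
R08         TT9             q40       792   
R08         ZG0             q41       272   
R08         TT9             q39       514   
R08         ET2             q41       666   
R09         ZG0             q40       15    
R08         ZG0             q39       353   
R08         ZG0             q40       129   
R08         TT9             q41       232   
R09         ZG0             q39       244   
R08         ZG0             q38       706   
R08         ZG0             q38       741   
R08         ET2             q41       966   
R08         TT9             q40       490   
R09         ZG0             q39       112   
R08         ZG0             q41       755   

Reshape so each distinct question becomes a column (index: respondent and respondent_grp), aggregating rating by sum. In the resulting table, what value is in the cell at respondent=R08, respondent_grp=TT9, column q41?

1501

Rows with respondent=R08, respondent_grp=TT9 and question=q41: rating values are 704, 500, 65, 232.
704 + 500 + 65 + 232 = 1501.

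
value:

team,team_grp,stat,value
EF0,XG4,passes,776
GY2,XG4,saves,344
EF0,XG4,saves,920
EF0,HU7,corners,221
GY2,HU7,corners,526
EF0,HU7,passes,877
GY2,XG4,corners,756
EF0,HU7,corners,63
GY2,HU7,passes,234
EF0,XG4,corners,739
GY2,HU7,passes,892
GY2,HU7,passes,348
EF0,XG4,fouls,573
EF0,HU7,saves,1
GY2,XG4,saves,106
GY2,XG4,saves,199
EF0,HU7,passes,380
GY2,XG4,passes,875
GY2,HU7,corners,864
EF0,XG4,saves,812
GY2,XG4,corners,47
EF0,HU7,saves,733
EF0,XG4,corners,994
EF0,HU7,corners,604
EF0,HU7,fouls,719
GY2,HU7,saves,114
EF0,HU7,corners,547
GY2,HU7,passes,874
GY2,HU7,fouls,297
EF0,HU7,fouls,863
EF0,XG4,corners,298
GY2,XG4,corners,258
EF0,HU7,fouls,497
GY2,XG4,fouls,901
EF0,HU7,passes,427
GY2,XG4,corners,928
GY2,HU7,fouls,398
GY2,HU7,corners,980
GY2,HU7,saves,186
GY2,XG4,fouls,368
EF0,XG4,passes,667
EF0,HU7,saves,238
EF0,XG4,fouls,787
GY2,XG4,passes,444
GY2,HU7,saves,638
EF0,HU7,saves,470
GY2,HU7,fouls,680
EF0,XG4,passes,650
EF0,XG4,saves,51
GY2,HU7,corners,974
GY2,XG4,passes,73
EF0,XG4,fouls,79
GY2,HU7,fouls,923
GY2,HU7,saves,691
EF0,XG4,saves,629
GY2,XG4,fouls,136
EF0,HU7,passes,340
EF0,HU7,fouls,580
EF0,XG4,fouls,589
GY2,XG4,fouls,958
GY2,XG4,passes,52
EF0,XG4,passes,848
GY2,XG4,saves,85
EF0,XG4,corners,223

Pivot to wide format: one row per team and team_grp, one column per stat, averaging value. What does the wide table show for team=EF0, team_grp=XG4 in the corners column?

563.50

Rows with team=EF0, team_grp=XG4 and stat=corners: value values are 739, 994, 298, 223.
(739 + 994 + 298 + 223) / 4 = 563.50.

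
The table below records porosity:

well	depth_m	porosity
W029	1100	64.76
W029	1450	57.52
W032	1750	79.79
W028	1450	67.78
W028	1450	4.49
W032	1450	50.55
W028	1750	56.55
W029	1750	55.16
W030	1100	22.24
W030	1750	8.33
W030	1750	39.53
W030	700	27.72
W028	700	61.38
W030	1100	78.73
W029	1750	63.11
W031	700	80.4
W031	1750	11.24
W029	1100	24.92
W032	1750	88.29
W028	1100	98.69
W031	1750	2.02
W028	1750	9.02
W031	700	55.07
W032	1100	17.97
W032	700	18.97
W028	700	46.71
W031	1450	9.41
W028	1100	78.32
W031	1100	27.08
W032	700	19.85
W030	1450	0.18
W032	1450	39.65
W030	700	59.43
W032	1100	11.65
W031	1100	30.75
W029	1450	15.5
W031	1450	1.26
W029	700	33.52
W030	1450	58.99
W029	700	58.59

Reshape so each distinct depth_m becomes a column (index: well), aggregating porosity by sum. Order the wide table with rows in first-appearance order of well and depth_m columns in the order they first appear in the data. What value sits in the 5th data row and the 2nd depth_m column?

10.67

With rows in first-appearance order of well, row 5 is well=W031. depth_m columns in first-appearance order: 1100, 1450, 1750, 700; column 2 is 1450.
Long rows with well=W031, depth_m=1450: 9.41 + 1.26 = 10.67.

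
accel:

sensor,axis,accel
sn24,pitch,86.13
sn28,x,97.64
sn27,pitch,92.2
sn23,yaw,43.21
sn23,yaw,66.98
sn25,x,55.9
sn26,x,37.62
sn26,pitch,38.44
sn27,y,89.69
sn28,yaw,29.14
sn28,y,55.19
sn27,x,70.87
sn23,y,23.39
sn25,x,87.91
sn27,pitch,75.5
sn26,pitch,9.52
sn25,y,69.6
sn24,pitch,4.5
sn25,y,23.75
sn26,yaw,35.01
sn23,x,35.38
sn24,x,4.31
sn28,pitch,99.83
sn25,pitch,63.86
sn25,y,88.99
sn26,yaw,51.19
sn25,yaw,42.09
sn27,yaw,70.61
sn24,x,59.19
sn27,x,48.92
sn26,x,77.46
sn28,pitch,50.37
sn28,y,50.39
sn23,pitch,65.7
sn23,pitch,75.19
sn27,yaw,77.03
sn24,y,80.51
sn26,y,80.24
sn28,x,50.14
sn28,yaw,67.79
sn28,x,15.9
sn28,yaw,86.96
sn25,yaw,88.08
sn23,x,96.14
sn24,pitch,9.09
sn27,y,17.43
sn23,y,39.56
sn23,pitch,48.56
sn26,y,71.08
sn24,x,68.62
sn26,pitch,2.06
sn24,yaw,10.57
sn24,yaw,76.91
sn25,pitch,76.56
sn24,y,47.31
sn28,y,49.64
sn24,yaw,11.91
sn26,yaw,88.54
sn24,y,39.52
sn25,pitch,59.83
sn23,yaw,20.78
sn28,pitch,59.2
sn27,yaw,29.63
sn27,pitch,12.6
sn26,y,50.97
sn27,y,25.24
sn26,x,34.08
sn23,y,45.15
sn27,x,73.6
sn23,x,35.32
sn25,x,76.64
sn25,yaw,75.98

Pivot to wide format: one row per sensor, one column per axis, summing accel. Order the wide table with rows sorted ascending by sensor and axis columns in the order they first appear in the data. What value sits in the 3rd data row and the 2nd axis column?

220.45

With rows sorted ascending by sensor, row 3 is sensor=sn25. axis columns in first-appearance order: pitch, x, yaw, y; column 2 is x.
Long rows with sensor=sn25, axis=x: 55.9 + 87.91 + 76.64 = 220.45.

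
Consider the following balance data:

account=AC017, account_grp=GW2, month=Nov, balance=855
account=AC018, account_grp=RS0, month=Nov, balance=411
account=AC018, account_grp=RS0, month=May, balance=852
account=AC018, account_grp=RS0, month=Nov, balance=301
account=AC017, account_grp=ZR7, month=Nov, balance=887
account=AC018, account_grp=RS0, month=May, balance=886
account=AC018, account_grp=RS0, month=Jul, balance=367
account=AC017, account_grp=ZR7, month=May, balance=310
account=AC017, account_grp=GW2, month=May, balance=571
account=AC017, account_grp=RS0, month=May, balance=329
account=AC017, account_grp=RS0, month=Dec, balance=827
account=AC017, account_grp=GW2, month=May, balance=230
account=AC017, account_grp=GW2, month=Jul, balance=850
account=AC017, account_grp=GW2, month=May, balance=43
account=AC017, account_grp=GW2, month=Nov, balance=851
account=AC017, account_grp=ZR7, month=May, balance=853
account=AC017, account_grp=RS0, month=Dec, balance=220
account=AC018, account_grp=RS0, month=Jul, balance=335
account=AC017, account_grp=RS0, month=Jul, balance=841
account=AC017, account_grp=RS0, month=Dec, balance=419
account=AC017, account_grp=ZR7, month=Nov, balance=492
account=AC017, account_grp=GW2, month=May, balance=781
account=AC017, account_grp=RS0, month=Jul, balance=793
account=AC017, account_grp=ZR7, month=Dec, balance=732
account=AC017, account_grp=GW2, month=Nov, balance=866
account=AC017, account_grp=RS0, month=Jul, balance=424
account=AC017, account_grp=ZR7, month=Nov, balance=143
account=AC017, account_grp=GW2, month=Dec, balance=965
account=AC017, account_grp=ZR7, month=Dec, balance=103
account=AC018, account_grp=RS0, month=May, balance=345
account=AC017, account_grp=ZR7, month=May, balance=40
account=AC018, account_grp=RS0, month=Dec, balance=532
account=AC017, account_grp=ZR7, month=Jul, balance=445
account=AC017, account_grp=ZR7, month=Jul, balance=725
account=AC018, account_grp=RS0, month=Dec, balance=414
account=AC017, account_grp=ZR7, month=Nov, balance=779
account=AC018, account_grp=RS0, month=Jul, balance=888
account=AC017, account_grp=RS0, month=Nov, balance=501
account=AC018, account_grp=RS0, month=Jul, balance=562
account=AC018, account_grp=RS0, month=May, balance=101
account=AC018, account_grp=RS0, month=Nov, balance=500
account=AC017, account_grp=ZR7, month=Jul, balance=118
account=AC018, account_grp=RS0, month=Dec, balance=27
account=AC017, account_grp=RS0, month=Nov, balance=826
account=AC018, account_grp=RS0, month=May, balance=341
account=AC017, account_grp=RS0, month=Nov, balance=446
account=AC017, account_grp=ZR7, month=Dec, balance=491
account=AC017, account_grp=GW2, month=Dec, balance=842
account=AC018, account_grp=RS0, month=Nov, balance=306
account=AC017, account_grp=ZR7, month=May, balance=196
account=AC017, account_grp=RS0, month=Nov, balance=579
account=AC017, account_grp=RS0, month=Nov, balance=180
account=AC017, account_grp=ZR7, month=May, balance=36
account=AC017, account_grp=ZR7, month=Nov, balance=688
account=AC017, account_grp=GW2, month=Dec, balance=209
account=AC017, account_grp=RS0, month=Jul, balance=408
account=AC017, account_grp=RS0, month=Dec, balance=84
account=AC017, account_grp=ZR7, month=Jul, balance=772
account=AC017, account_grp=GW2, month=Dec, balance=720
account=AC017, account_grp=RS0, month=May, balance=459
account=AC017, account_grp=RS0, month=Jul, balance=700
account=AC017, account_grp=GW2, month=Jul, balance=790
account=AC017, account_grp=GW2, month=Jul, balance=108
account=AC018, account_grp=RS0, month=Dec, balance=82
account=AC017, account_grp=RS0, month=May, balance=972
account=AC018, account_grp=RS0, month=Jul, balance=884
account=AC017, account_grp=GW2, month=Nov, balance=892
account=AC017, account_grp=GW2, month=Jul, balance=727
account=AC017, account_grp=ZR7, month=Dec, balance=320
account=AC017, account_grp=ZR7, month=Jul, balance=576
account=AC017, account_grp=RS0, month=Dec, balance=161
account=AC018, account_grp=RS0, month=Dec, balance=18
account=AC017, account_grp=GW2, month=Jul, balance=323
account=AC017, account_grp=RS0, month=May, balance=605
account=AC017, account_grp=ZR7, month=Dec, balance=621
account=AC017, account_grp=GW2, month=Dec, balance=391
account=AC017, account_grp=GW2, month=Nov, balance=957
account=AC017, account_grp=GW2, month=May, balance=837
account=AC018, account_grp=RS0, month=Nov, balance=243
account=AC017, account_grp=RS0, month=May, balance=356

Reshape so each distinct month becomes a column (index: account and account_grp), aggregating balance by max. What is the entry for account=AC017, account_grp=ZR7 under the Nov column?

887

Rows with account=AC017, account_grp=ZR7 and month=Nov: balance values are 887, 492, 143, 779, 688.
max(887, 492, 143, 779, 688) = 887.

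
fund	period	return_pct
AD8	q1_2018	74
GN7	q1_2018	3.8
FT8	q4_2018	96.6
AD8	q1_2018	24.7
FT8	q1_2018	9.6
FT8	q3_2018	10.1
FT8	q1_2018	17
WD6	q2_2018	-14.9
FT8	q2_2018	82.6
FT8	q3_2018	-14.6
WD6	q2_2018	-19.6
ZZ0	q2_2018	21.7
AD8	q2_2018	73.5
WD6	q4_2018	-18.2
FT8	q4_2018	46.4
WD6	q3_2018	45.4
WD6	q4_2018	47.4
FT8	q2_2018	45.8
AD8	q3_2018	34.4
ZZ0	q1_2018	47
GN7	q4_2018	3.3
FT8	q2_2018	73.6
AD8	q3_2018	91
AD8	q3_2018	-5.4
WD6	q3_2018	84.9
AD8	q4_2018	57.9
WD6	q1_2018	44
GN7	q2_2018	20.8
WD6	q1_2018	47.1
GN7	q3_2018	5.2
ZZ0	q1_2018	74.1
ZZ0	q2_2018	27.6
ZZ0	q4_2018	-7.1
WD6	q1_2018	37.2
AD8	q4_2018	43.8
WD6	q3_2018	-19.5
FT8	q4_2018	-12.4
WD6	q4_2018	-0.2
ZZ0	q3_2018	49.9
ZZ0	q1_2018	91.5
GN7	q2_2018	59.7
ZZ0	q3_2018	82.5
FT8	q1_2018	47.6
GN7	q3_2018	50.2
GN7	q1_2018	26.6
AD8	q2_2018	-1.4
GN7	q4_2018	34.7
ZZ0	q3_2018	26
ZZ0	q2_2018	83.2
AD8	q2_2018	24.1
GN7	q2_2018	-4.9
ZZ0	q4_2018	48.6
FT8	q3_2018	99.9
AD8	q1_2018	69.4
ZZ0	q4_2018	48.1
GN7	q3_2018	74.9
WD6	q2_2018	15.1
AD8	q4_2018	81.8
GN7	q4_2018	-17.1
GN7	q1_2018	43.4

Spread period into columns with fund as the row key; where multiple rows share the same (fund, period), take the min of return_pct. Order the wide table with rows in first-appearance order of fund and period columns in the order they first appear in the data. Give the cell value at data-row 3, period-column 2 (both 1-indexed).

-12.4

With rows in first-appearance order of fund, row 3 is fund=FT8. period columns in first-appearance order: q1_2018, q4_2018, q3_2018, q2_2018; column 2 is q4_2018.
Long rows with fund=FT8, period=q4_2018: min(96.6, 46.4, -12.4) = -12.4.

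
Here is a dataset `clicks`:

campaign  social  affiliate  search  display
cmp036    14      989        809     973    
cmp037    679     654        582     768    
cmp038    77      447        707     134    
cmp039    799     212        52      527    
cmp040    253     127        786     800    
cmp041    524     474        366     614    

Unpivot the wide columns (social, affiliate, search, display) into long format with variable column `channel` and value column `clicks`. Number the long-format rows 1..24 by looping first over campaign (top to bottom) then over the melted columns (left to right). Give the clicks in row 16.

527

24 rows total (6 × 4). Row 16: index ⌊(16-1)/4⌋ = 3 into campaign → cmp039; (16-1) mod 4 = 3 into the melted columns → display.
So row 16 is (cmp039, display, 527); clicks = 527.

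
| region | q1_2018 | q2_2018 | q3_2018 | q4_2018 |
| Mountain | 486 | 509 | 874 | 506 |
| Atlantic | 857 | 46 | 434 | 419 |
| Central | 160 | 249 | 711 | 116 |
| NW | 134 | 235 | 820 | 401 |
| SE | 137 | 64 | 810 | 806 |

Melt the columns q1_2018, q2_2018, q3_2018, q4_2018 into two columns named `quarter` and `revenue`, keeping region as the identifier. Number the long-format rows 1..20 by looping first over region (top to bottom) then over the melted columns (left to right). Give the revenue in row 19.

20 rows total (5 × 4). Row 19: index ⌊(19-1)/4⌋ = 4 into region → SE; (19-1) mod 4 = 2 into the melted columns → q3_2018.
So row 19 is (SE, q3_2018, 810); revenue = 810.

810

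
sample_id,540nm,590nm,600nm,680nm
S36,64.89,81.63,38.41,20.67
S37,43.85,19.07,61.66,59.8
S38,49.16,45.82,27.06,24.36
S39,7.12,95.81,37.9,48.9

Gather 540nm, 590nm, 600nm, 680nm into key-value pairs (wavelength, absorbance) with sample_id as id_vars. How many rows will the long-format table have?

4 sample_id values × 4 melted columns = 16 rows.

16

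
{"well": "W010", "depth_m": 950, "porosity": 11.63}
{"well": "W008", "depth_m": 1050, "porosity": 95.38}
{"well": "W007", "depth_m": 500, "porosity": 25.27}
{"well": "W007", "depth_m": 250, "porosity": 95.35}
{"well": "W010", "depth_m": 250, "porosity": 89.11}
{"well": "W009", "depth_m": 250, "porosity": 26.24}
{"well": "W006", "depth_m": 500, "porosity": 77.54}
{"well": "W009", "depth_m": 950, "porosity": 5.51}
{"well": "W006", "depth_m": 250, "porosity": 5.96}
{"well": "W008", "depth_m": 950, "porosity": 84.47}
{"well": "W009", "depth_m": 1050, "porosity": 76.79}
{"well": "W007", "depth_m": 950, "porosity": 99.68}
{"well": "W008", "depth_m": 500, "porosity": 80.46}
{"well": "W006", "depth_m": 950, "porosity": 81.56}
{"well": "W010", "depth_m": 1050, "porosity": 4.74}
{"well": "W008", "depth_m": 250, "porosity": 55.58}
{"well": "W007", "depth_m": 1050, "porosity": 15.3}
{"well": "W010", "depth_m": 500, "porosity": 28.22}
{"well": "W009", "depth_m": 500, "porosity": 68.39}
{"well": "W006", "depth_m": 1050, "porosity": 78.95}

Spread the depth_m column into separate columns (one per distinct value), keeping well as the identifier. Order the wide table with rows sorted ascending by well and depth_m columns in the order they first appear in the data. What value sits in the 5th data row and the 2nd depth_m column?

With rows sorted ascending by well, row 5 is well=W010. depth_m columns in first-appearance order: 950, 1050, 500, 250; column 2 is 1050.
Long rows with well=W010, depth_m=1050: porosity = 4.74.

4.74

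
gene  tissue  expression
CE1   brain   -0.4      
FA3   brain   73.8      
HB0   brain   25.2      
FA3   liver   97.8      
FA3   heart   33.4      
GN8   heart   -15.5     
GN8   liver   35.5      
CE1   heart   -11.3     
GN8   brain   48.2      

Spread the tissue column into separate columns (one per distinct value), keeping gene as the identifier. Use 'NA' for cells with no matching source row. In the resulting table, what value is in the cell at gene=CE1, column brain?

-0.4

The long row with gene=CE1, tissue=brain has expression=-0.4.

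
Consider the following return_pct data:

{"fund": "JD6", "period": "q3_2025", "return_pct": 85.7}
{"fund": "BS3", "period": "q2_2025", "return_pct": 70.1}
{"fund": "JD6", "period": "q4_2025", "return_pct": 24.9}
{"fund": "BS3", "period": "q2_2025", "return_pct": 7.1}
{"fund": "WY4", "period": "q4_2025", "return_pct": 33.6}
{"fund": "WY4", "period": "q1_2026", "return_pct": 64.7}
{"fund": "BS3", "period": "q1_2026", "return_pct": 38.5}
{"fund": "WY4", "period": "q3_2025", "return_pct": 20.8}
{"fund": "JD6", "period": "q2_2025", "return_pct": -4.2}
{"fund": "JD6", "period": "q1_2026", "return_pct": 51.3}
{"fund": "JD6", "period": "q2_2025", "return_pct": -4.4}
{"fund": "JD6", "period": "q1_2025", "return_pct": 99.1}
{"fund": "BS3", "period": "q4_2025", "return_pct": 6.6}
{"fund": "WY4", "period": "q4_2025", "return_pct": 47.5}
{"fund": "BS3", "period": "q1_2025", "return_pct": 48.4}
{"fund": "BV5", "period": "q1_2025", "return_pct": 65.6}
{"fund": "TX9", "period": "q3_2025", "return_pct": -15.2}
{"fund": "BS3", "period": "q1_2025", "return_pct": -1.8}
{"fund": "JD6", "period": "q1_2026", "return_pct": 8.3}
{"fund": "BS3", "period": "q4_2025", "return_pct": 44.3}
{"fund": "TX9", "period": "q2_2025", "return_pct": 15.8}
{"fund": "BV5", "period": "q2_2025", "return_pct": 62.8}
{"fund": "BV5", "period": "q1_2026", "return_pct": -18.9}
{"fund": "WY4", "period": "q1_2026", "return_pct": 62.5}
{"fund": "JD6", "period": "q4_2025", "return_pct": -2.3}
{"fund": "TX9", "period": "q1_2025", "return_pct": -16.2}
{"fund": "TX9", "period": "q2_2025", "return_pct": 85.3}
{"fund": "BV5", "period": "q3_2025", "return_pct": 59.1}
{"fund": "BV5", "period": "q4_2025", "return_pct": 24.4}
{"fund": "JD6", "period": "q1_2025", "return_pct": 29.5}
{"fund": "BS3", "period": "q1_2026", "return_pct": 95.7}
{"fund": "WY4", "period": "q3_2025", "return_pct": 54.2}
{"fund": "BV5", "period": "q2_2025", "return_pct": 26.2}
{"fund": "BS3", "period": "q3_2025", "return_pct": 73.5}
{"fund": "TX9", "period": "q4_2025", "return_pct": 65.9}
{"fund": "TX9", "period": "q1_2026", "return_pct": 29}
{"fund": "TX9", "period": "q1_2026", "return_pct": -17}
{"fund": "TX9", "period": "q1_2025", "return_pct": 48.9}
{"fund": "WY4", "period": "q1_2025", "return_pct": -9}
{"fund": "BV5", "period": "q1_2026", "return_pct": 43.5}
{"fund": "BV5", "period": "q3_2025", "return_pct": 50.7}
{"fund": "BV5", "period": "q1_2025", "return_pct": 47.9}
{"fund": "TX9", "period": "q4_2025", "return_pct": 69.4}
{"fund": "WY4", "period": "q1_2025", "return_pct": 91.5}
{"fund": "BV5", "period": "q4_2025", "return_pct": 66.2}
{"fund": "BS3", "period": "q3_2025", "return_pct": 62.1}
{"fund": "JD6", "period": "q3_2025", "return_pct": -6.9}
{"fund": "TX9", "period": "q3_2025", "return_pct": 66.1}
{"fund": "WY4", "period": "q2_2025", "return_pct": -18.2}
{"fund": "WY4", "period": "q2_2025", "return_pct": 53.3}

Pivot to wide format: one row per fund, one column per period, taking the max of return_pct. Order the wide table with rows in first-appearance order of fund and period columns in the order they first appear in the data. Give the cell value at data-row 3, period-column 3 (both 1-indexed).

47.5

With rows in first-appearance order of fund, row 3 is fund=WY4. period columns in first-appearance order: q3_2025, q2_2025, q4_2025, q1_2026, q1_2025; column 3 is q4_2025.
Long rows with fund=WY4, period=q4_2025: max(33.6, 47.5) = 47.5.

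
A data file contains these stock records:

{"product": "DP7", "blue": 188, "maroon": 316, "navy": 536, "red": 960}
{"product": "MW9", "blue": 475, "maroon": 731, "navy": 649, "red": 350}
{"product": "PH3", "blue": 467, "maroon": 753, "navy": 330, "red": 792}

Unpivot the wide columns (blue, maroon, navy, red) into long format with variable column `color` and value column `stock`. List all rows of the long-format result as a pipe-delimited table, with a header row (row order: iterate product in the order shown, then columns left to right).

Each (product, column) pair becomes one row: 3 × 4 = 12 rows.
For example, (DP7, blue) → stock=188.

| product | color | stock |
| DP7 | blue | 188 |
| DP7 | maroon | 316 |
| DP7 | navy | 536 |
| DP7 | red | 960 |
| MW9 | blue | 475 |
| MW9 | maroon | 731 |
| MW9 | navy | 649 |
| MW9 | red | 350 |
| PH3 | blue | 467 |
| PH3 | maroon | 753 |
| PH3 | navy | 330 |
| PH3 | red | 792 |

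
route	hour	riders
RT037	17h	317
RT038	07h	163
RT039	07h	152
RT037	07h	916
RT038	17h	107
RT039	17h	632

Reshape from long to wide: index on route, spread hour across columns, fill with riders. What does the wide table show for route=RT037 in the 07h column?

916

Wide layout: rows indexed by route, columns are the 2 distinct hour values (17h, 07h).
Cell (route=RT037, hour=07h) draws from the long row where route=RT037 and hour=07h, which has riders=916.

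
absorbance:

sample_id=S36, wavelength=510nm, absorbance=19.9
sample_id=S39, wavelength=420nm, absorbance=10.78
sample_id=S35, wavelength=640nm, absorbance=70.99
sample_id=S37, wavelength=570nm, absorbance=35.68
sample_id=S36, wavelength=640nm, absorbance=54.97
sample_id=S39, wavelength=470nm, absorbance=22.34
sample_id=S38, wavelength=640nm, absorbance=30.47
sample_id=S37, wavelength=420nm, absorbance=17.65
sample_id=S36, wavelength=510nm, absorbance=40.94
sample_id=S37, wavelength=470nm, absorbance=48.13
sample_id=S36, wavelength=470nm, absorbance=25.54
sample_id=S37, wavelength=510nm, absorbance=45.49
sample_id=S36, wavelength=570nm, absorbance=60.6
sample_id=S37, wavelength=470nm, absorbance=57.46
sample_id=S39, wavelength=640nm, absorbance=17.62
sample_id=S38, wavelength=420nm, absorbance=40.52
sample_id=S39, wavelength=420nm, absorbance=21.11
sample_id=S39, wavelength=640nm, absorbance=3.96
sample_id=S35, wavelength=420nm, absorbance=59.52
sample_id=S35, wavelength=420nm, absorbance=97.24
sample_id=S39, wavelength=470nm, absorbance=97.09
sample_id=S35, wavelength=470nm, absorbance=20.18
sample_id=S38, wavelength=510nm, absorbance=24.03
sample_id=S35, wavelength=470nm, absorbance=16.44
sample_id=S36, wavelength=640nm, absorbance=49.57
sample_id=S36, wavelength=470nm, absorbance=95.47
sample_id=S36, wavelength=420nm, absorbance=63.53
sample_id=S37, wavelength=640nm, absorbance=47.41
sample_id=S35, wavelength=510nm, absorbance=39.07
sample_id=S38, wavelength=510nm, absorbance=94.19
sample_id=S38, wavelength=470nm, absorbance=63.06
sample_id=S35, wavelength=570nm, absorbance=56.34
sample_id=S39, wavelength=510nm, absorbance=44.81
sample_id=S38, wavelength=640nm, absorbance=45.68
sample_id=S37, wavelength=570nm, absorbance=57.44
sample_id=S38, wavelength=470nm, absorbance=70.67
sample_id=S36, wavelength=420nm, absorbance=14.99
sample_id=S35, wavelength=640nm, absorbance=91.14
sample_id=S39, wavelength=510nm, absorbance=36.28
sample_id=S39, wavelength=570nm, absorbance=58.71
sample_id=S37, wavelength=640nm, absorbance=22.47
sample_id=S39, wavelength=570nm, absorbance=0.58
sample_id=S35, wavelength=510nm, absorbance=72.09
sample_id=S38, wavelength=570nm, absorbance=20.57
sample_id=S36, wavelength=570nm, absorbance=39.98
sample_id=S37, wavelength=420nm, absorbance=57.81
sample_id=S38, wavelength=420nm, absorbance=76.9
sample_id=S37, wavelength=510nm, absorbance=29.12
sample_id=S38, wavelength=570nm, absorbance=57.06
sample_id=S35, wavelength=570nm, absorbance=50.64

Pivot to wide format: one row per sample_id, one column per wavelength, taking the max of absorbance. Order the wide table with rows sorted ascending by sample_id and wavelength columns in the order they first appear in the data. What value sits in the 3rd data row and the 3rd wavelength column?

With rows sorted ascending by sample_id, row 3 is sample_id=S37. wavelength columns in first-appearance order: 510nm, 420nm, 640nm, 570nm, 470nm; column 3 is 640nm.
Long rows with sample_id=S37, wavelength=640nm: max(47.41, 22.47) = 47.41.

47.41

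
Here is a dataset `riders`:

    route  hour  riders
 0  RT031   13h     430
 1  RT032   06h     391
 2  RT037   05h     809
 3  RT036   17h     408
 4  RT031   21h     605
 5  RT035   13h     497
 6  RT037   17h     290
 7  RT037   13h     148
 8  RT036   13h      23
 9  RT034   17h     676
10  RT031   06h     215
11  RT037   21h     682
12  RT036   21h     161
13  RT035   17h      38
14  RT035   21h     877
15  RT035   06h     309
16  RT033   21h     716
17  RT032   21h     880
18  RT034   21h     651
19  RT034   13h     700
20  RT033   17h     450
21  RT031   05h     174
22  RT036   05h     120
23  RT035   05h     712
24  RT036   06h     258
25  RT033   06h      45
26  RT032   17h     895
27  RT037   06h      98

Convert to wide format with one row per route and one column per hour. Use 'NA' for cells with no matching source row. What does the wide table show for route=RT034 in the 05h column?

NA

No long-format row has route=RT034 and hour=05h, so the cell is NA.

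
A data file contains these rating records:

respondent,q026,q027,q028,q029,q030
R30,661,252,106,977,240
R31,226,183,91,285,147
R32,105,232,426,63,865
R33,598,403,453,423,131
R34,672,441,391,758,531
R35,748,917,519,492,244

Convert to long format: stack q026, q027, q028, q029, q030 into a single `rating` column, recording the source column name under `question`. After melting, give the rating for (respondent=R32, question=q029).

63

Unpivoting turns each (respondent, wide-column) pair into one long row.
The wide cell at row R32, column q029 holds 63, so the long row (R32, q029) has rating=63.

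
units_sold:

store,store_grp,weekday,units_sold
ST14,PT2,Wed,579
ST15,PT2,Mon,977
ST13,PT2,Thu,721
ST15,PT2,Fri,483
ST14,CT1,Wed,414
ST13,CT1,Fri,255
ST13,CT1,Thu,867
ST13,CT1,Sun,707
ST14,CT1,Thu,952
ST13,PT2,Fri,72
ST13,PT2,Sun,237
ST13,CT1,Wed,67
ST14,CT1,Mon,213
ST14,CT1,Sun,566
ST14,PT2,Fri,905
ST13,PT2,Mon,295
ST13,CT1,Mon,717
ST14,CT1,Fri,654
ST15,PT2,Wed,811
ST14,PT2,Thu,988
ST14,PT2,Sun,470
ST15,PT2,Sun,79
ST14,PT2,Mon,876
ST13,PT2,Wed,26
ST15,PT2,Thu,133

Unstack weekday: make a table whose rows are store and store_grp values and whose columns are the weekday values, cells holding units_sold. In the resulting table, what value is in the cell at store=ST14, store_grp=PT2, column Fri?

Wide layout: rows indexed by store and store_grp, columns are the 5 distinct weekday values (Wed, Mon, Thu, Fri, Sun).
Cell (store=ST14, store_grp=PT2, weekday=Fri) draws from the long row where store=ST14, store_grp=PT2 and weekday=Fri, which has units_sold=905.

905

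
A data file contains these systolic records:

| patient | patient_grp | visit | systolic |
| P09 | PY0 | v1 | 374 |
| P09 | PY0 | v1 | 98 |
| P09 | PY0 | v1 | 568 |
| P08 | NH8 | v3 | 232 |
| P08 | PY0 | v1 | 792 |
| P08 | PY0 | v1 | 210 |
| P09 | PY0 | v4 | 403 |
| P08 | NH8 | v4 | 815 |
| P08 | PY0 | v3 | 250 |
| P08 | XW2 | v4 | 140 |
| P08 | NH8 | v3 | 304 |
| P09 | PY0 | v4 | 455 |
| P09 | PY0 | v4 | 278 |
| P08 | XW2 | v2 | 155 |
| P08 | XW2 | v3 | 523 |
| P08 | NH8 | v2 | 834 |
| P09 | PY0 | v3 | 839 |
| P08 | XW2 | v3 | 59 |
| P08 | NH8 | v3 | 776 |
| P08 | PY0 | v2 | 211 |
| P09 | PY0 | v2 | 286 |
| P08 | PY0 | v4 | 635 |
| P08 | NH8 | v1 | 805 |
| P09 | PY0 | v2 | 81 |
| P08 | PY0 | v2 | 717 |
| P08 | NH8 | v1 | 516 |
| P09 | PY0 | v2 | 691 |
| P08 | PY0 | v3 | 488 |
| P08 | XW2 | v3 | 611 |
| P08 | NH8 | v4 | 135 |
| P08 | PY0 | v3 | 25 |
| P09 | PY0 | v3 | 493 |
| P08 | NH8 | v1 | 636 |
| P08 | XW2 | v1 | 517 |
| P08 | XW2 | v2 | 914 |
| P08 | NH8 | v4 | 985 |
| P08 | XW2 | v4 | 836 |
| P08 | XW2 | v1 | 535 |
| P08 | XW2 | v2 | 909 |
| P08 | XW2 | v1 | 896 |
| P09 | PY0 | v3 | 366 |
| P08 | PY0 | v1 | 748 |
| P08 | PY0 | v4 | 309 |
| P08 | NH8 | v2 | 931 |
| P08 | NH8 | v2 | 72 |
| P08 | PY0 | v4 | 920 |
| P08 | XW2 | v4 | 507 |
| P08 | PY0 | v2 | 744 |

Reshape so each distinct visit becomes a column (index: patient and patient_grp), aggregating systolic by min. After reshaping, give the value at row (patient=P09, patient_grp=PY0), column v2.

Rows with patient=P09, patient_grp=PY0 and visit=v2: systolic values are 286, 81, 691.
min(286, 81, 691) = 81.

81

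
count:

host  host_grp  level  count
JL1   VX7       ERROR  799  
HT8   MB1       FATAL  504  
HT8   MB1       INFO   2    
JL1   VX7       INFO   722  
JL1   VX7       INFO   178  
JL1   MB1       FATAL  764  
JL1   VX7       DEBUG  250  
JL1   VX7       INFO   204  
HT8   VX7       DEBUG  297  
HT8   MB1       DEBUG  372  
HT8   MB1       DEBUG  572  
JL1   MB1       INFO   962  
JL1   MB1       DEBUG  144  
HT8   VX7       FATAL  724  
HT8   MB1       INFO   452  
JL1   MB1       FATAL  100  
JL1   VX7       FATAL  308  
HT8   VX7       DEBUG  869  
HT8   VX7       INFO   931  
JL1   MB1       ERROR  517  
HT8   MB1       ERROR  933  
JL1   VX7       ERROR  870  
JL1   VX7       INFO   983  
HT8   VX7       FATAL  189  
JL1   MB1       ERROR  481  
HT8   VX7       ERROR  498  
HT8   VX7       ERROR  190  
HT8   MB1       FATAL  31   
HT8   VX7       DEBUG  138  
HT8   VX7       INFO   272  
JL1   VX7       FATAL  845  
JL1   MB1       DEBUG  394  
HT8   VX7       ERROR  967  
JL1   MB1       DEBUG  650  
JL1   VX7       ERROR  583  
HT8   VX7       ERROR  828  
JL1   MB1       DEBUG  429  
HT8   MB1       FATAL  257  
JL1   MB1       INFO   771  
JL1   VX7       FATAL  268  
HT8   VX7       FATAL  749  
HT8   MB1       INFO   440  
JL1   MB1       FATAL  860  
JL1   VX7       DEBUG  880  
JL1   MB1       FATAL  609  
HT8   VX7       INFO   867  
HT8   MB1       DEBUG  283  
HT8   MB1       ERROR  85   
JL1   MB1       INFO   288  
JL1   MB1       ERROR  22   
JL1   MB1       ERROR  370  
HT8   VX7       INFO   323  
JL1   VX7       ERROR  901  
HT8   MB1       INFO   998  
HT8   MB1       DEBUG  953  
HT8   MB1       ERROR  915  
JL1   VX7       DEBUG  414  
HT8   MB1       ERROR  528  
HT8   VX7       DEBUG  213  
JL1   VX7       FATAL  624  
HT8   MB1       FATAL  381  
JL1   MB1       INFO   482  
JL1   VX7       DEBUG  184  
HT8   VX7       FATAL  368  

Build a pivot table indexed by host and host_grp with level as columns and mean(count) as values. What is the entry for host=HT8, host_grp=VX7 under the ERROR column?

Rows with host=HT8, host_grp=VX7 and level=ERROR: count values are 498, 190, 967, 828.
(498 + 190 + 967 + 828) / 4 = 620.75.

620.75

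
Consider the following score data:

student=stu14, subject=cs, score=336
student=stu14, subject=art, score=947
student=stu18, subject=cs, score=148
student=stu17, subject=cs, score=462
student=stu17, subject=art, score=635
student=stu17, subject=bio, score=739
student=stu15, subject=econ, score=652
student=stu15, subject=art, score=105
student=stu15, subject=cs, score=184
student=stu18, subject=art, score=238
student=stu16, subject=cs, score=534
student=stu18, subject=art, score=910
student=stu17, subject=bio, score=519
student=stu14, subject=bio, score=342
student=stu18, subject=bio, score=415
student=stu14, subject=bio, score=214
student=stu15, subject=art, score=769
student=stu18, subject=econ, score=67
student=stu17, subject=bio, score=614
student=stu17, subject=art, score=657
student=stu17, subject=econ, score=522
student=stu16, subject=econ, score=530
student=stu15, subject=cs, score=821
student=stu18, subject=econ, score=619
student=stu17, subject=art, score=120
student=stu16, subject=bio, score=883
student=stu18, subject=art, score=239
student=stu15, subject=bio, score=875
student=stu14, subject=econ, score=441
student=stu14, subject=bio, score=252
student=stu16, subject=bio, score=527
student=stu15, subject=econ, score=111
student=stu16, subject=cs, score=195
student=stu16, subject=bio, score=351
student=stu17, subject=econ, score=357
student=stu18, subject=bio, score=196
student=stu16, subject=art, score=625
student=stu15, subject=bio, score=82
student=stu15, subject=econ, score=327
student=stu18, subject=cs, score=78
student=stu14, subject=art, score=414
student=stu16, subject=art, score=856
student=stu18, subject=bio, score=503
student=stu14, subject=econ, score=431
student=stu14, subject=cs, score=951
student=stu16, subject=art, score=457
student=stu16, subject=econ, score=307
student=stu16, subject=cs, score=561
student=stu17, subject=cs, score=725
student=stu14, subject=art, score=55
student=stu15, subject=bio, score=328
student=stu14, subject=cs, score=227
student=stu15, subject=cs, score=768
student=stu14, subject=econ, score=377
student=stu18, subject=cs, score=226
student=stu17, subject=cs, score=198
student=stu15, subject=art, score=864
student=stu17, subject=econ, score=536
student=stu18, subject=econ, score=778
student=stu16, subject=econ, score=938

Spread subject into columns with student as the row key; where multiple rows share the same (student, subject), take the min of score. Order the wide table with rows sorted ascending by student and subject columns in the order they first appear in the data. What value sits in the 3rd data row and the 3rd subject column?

351

With rows sorted ascending by student, row 3 is student=stu16. subject columns in first-appearance order: cs, art, bio, econ; column 3 is bio.
Long rows with student=stu16, subject=bio: min(883, 527, 351) = 351.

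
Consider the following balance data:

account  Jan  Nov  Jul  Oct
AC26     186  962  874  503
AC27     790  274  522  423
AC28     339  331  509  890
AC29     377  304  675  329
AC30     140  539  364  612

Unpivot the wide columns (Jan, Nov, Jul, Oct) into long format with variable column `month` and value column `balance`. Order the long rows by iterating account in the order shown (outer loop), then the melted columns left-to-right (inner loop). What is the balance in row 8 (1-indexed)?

20 rows total (5 × 4). Row 8: index ⌊(8-1)/4⌋ = 1 into account → AC27; (8-1) mod 4 = 3 into the melted columns → Oct.
So row 8 is (AC27, Oct, 423); balance = 423.

423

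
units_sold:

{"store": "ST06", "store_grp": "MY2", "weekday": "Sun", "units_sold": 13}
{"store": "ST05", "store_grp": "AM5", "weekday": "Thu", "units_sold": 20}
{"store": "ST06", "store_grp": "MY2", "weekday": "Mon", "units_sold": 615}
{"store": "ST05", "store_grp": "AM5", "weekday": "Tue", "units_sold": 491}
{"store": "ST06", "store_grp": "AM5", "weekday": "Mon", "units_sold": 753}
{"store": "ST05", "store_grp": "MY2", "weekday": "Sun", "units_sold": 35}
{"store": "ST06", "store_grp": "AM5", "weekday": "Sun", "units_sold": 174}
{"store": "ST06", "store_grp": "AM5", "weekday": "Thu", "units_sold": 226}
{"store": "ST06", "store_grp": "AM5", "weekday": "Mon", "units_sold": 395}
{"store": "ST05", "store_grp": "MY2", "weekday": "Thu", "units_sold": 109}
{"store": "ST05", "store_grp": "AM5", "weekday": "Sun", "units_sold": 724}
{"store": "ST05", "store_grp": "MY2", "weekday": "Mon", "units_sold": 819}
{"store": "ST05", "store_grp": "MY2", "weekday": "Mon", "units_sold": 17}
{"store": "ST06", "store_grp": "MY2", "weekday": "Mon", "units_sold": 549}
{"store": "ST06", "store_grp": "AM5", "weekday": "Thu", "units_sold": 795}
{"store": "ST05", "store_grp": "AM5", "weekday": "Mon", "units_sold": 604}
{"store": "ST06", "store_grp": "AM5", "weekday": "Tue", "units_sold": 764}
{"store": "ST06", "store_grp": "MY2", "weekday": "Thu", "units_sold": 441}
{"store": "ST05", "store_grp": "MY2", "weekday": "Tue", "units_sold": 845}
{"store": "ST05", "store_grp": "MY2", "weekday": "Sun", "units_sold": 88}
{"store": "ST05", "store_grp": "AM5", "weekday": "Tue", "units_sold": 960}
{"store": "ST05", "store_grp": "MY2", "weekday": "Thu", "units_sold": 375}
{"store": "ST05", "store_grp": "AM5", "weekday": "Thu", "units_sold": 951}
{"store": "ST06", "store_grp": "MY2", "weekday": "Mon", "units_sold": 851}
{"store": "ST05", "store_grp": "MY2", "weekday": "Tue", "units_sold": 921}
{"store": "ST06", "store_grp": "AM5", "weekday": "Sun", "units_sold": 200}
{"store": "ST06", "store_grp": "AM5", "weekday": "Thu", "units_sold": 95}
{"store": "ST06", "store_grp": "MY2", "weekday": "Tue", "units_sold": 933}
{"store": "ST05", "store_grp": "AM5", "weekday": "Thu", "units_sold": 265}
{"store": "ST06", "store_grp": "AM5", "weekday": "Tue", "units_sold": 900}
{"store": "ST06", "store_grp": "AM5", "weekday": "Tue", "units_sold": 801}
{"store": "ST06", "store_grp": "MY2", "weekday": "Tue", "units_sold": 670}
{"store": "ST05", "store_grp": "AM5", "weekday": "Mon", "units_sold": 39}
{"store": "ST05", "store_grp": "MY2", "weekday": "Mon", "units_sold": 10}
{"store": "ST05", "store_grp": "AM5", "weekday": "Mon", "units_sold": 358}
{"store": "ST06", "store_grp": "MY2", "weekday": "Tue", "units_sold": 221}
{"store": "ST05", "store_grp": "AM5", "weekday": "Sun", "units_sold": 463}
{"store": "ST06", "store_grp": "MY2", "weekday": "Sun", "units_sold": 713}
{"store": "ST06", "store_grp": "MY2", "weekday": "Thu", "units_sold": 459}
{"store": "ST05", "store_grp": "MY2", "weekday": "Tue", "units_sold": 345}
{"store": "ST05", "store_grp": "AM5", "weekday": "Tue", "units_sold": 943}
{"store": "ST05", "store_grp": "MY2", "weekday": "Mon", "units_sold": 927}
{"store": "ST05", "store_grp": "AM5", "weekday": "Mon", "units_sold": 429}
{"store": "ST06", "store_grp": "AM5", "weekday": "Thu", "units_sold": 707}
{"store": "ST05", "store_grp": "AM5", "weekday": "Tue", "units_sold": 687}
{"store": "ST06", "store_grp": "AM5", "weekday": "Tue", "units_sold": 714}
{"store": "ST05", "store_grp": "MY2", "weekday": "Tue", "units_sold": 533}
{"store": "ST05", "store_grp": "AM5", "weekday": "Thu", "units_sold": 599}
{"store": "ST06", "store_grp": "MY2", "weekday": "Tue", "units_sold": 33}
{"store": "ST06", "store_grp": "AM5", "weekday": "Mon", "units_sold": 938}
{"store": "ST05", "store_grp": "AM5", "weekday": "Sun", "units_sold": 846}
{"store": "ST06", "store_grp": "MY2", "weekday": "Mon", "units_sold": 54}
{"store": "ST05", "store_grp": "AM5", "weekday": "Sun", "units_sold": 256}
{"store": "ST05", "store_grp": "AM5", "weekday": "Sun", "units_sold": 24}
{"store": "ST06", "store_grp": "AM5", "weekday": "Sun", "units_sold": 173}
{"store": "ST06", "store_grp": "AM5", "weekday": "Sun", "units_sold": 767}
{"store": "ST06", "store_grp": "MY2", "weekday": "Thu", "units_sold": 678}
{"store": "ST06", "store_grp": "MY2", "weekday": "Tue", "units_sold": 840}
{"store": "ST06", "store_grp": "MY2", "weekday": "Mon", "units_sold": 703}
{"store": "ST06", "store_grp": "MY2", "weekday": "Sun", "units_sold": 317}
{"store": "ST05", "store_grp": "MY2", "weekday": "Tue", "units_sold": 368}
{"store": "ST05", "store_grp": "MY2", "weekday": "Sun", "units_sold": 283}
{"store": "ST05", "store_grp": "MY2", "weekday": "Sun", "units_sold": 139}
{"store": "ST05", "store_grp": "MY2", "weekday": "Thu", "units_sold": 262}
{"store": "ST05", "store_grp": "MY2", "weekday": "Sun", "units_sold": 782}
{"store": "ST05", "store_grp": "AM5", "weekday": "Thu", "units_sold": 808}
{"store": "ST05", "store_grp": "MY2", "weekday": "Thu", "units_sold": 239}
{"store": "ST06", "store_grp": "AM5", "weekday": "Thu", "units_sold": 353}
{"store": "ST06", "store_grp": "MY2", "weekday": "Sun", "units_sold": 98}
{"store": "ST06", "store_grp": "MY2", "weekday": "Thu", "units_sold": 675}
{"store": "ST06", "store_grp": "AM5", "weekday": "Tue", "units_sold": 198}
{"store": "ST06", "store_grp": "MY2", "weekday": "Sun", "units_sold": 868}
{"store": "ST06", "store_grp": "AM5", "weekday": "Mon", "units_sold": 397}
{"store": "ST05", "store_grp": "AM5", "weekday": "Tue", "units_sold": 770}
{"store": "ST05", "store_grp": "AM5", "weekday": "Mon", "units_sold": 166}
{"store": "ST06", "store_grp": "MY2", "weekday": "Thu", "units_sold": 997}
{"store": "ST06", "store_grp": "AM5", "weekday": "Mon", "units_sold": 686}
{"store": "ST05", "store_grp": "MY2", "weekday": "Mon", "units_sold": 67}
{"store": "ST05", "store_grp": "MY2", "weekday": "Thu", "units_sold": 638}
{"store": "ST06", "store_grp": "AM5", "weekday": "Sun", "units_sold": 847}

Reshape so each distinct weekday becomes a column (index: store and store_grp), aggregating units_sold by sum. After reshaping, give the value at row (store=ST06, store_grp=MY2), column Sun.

Rows with store=ST06, store_grp=MY2 and weekday=Sun: units_sold values are 13, 713, 317, 98, 868.
13 + 713 + 317 + 98 + 868 = 2009.

2009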